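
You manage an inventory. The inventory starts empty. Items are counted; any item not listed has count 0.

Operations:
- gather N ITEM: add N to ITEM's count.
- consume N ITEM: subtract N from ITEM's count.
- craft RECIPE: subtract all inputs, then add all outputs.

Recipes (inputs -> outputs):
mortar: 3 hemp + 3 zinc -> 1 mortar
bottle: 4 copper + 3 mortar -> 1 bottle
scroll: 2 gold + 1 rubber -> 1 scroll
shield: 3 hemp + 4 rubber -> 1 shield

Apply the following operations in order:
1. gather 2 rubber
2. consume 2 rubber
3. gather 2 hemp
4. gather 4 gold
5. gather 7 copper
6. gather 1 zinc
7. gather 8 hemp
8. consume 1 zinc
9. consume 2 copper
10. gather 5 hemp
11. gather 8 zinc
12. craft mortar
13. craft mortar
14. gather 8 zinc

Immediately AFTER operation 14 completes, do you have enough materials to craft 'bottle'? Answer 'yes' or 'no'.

Answer: no

Derivation:
After 1 (gather 2 rubber): rubber=2
After 2 (consume 2 rubber): (empty)
After 3 (gather 2 hemp): hemp=2
After 4 (gather 4 gold): gold=4 hemp=2
After 5 (gather 7 copper): copper=7 gold=4 hemp=2
After 6 (gather 1 zinc): copper=7 gold=4 hemp=2 zinc=1
After 7 (gather 8 hemp): copper=7 gold=4 hemp=10 zinc=1
After 8 (consume 1 zinc): copper=7 gold=4 hemp=10
After 9 (consume 2 copper): copper=5 gold=4 hemp=10
After 10 (gather 5 hemp): copper=5 gold=4 hemp=15
After 11 (gather 8 zinc): copper=5 gold=4 hemp=15 zinc=8
After 12 (craft mortar): copper=5 gold=4 hemp=12 mortar=1 zinc=5
After 13 (craft mortar): copper=5 gold=4 hemp=9 mortar=2 zinc=2
After 14 (gather 8 zinc): copper=5 gold=4 hemp=9 mortar=2 zinc=10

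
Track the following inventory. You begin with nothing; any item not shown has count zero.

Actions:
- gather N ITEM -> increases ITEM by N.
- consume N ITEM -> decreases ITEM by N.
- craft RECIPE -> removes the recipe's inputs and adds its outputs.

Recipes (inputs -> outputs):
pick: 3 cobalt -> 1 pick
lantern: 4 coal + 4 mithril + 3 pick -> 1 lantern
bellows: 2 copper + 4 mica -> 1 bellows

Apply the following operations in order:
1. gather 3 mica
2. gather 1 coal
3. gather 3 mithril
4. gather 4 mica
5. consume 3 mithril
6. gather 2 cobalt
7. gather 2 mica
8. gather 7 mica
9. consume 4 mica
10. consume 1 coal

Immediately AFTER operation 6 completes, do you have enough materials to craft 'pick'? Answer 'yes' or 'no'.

Answer: no

Derivation:
After 1 (gather 3 mica): mica=3
After 2 (gather 1 coal): coal=1 mica=3
After 3 (gather 3 mithril): coal=1 mica=3 mithril=3
After 4 (gather 4 mica): coal=1 mica=7 mithril=3
After 5 (consume 3 mithril): coal=1 mica=7
After 6 (gather 2 cobalt): coal=1 cobalt=2 mica=7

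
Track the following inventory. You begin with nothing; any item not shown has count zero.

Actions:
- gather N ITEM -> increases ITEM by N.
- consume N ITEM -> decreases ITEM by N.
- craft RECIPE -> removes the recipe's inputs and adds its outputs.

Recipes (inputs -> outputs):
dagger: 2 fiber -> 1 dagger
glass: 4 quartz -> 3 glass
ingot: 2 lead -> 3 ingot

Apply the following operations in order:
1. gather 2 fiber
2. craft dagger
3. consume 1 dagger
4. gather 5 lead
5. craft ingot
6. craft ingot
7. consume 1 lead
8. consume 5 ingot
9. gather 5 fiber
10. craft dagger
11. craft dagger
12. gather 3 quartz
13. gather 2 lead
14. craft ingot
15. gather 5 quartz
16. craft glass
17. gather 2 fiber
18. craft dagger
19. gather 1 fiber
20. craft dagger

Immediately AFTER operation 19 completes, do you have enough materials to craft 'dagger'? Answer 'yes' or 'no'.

Answer: yes

Derivation:
After 1 (gather 2 fiber): fiber=2
After 2 (craft dagger): dagger=1
After 3 (consume 1 dagger): (empty)
After 4 (gather 5 lead): lead=5
After 5 (craft ingot): ingot=3 lead=3
After 6 (craft ingot): ingot=6 lead=1
After 7 (consume 1 lead): ingot=6
After 8 (consume 5 ingot): ingot=1
After 9 (gather 5 fiber): fiber=5 ingot=1
After 10 (craft dagger): dagger=1 fiber=3 ingot=1
After 11 (craft dagger): dagger=2 fiber=1 ingot=1
After 12 (gather 3 quartz): dagger=2 fiber=1 ingot=1 quartz=3
After 13 (gather 2 lead): dagger=2 fiber=1 ingot=1 lead=2 quartz=3
After 14 (craft ingot): dagger=2 fiber=1 ingot=4 quartz=3
After 15 (gather 5 quartz): dagger=2 fiber=1 ingot=4 quartz=8
After 16 (craft glass): dagger=2 fiber=1 glass=3 ingot=4 quartz=4
After 17 (gather 2 fiber): dagger=2 fiber=3 glass=3 ingot=4 quartz=4
After 18 (craft dagger): dagger=3 fiber=1 glass=3 ingot=4 quartz=4
After 19 (gather 1 fiber): dagger=3 fiber=2 glass=3 ingot=4 quartz=4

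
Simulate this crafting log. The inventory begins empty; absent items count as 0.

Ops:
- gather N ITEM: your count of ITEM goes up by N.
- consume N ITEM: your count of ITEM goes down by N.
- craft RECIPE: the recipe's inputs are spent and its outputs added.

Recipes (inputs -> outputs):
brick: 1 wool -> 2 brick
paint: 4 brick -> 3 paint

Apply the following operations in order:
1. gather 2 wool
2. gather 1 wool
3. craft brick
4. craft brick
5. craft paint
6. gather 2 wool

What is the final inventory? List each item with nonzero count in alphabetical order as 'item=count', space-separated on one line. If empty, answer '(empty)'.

After 1 (gather 2 wool): wool=2
After 2 (gather 1 wool): wool=3
After 3 (craft brick): brick=2 wool=2
After 4 (craft brick): brick=4 wool=1
After 5 (craft paint): paint=3 wool=1
After 6 (gather 2 wool): paint=3 wool=3

Answer: paint=3 wool=3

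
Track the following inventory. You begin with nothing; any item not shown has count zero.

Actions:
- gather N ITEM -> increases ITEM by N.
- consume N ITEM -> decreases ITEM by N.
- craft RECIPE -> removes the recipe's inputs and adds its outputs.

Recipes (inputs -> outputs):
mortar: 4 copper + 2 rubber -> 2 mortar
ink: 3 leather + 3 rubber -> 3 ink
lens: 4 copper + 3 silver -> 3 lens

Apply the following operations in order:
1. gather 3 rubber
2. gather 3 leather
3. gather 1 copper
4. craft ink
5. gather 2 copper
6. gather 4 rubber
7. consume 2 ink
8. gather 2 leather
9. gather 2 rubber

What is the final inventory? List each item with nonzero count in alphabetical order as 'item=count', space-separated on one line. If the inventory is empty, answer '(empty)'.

After 1 (gather 3 rubber): rubber=3
After 2 (gather 3 leather): leather=3 rubber=3
After 3 (gather 1 copper): copper=1 leather=3 rubber=3
After 4 (craft ink): copper=1 ink=3
After 5 (gather 2 copper): copper=3 ink=3
After 6 (gather 4 rubber): copper=3 ink=3 rubber=4
After 7 (consume 2 ink): copper=3 ink=1 rubber=4
After 8 (gather 2 leather): copper=3 ink=1 leather=2 rubber=4
After 9 (gather 2 rubber): copper=3 ink=1 leather=2 rubber=6

Answer: copper=3 ink=1 leather=2 rubber=6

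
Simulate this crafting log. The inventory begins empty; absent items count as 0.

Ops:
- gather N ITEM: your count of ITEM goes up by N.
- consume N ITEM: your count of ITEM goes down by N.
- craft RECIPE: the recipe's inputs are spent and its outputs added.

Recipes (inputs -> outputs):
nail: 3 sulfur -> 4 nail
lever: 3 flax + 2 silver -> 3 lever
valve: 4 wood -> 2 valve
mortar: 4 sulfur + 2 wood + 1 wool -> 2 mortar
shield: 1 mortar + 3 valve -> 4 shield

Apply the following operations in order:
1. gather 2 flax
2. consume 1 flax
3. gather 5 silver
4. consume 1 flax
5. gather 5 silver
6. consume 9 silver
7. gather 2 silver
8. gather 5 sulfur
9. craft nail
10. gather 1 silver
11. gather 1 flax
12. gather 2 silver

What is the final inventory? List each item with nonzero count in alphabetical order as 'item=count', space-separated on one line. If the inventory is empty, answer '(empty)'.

After 1 (gather 2 flax): flax=2
After 2 (consume 1 flax): flax=1
After 3 (gather 5 silver): flax=1 silver=5
After 4 (consume 1 flax): silver=5
After 5 (gather 5 silver): silver=10
After 6 (consume 9 silver): silver=1
After 7 (gather 2 silver): silver=3
After 8 (gather 5 sulfur): silver=3 sulfur=5
After 9 (craft nail): nail=4 silver=3 sulfur=2
After 10 (gather 1 silver): nail=4 silver=4 sulfur=2
After 11 (gather 1 flax): flax=1 nail=4 silver=4 sulfur=2
After 12 (gather 2 silver): flax=1 nail=4 silver=6 sulfur=2

Answer: flax=1 nail=4 silver=6 sulfur=2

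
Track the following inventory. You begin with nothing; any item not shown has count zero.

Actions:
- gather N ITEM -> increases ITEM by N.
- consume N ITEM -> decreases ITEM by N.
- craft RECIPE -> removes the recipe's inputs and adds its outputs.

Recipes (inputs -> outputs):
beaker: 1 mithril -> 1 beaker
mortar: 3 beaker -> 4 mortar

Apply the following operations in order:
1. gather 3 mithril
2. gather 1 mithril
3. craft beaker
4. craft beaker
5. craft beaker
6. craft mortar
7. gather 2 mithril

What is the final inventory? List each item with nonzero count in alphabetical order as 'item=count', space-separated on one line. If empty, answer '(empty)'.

Answer: mithril=3 mortar=4

Derivation:
After 1 (gather 3 mithril): mithril=3
After 2 (gather 1 mithril): mithril=4
After 3 (craft beaker): beaker=1 mithril=3
After 4 (craft beaker): beaker=2 mithril=2
After 5 (craft beaker): beaker=3 mithril=1
After 6 (craft mortar): mithril=1 mortar=4
After 7 (gather 2 mithril): mithril=3 mortar=4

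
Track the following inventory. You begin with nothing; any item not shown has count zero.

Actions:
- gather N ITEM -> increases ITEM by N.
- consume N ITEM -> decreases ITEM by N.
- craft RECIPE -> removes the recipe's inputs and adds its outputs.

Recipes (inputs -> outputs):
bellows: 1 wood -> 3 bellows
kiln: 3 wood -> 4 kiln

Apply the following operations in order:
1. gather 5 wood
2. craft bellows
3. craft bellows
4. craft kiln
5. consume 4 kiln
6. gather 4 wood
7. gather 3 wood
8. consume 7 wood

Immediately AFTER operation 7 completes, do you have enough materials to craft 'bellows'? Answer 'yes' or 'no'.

Answer: yes

Derivation:
After 1 (gather 5 wood): wood=5
After 2 (craft bellows): bellows=3 wood=4
After 3 (craft bellows): bellows=6 wood=3
After 4 (craft kiln): bellows=6 kiln=4
After 5 (consume 4 kiln): bellows=6
After 6 (gather 4 wood): bellows=6 wood=4
After 7 (gather 3 wood): bellows=6 wood=7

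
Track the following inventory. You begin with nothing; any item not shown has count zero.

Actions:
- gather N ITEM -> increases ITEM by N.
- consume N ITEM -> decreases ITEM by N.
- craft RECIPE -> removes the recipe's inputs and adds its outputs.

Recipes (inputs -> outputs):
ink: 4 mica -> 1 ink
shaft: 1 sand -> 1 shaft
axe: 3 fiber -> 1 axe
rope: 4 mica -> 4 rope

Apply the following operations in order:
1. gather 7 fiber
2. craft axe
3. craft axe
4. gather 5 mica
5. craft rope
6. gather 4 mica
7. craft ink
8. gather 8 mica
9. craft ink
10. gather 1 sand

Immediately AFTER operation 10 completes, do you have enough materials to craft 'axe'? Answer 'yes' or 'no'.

Answer: no

Derivation:
After 1 (gather 7 fiber): fiber=7
After 2 (craft axe): axe=1 fiber=4
After 3 (craft axe): axe=2 fiber=1
After 4 (gather 5 mica): axe=2 fiber=1 mica=5
After 5 (craft rope): axe=2 fiber=1 mica=1 rope=4
After 6 (gather 4 mica): axe=2 fiber=1 mica=5 rope=4
After 7 (craft ink): axe=2 fiber=1 ink=1 mica=1 rope=4
After 8 (gather 8 mica): axe=2 fiber=1 ink=1 mica=9 rope=4
After 9 (craft ink): axe=2 fiber=1 ink=2 mica=5 rope=4
After 10 (gather 1 sand): axe=2 fiber=1 ink=2 mica=5 rope=4 sand=1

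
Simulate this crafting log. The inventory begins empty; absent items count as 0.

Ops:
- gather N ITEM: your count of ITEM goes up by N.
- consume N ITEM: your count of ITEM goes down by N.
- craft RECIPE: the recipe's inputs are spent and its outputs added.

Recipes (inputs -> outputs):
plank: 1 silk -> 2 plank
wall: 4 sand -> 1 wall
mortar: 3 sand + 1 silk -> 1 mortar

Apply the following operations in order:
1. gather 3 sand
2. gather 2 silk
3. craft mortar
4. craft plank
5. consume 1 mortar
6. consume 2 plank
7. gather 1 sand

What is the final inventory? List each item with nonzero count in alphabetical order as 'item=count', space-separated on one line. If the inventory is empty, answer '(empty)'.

After 1 (gather 3 sand): sand=3
After 2 (gather 2 silk): sand=3 silk=2
After 3 (craft mortar): mortar=1 silk=1
After 4 (craft plank): mortar=1 plank=2
After 5 (consume 1 mortar): plank=2
After 6 (consume 2 plank): (empty)
After 7 (gather 1 sand): sand=1

Answer: sand=1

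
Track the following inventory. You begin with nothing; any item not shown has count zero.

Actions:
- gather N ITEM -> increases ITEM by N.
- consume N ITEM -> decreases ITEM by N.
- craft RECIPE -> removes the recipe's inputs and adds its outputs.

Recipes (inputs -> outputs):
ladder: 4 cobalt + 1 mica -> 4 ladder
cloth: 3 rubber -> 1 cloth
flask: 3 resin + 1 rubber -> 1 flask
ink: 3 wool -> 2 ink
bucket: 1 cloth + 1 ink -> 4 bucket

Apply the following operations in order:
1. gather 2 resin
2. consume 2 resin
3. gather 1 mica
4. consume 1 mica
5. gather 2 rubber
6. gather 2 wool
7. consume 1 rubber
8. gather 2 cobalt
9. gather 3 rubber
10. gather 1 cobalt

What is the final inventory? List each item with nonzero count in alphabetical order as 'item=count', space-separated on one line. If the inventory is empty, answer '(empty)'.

Answer: cobalt=3 rubber=4 wool=2

Derivation:
After 1 (gather 2 resin): resin=2
After 2 (consume 2 resin): (empty)
After 3 (gather 1 mica): mica=1
After 4 (consume 1 mica): (empty)
After 5 (gather 2 rubber): rubber=2
After 6 (gather 2 wool): rubber=2 wool=2
After 7 (consume 1 rubber): rubber=1 wool=2
After 8 (gather 2 cobalt): cobalt=2 rubber=1 wool=2
After 9 (gather 3 rubber): cobalt=2 rubber=4 wool=2
After 10 (gather 1 cobalt): cobalt=3 rubber=4 wool=2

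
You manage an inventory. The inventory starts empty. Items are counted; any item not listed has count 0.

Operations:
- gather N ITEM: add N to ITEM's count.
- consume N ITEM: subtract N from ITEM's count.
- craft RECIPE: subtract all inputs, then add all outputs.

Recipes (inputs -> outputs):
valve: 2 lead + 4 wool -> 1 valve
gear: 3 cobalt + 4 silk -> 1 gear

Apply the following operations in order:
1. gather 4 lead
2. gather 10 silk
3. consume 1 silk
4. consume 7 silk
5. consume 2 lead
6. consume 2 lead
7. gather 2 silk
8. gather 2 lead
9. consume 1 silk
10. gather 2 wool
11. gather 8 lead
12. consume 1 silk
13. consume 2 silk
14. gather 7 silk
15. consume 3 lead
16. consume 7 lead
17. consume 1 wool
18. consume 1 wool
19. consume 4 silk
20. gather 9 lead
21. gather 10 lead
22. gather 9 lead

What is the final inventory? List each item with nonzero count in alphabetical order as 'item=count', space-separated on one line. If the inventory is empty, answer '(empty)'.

After 1 (gather 4 lead): lead=4
After 2 (gather 10 silk): lead=4 silk=10
After 3 (consume 1 silk): lead=4 silk=9
After 4 (consume 7 silk): lead=4 silk=2
After 5 (consume 2 lead): lead=2 silk=2
After 6 (consume 2 lead): silk=2
After 7 (gather 2 silk): silk=4
After 8 (gather 2 lead): lead=2 silk=4
After 9 (consume 1 silk): lead=2 silk=3
After 10 (gather 2 wool): lead=2 silk=3 wool=2
After 11 (gather 8 lead): lead=10 silk=3 wool=2
After 12 (consume 1 silk): lead=10 silk=2 wool=2
After 13 (consume 2 silk): lead=10 wool=2
After 14 (gather 7 silk): lead=10 silk=7 wool=2
After 15 (consume 3 lead): lead=7 silk=7 wool=2
After 16 (consume 7 lead): silk=7 wool=2
After 17 (consume 1 wool): silk=7 wool=1
After 18 (consume 1 wool): silk=7
After 19 (consume 4 silk): silk=3
After 20 (gather 9 lead): lead=9 silk=3
After 21 (gather 10 lead): lead=19 silk=3
After 22 (gather 9 lead): lead=28 silk=3

Answer: lead=28 silk=3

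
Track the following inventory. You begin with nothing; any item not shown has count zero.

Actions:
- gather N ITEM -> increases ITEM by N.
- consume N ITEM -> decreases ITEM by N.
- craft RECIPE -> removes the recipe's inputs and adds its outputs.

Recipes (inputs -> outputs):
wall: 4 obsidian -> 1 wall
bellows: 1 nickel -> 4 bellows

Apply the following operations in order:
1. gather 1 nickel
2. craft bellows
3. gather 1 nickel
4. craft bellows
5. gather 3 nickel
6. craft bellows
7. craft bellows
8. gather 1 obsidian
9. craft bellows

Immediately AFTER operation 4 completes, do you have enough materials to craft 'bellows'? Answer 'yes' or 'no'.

Answer: no

Derivation:
After 1 (gather 1 nickel): nickel=1
After 2 (craft bellows): bellows=4
After 3 (gather 1 nickel): bellows=4 nickel=1
After 4 (craft bellows): bellows=8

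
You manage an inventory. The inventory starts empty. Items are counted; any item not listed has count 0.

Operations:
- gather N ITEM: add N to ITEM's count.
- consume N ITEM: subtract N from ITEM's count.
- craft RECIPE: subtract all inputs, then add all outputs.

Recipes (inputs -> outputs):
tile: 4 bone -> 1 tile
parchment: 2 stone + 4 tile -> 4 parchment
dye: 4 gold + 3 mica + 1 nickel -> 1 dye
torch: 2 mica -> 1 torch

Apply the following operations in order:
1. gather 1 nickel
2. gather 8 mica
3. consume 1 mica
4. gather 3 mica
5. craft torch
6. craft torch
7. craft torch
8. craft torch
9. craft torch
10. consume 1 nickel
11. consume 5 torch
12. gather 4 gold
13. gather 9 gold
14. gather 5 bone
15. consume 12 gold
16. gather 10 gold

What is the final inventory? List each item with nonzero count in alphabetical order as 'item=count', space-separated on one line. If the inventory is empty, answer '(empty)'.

After 1 (gather 1 nickel): nickel=1
After 2 (gather 8 mica): mica=8 nickel=1
After 3 (consume 1 mica): mica=7 nickel=1
After 4 (gather 3 mica): mica=10 nickel=1
After 5 (craft torch): mica=8 nickel=1 torch=1
After 6 (craft torch): mica=6 nickel=1 torch=2
After 7 (craft torch): mica=4 nickel=1 torch=3
After 8 (craft torch): mica=2 nickel=1 torch=4
After 9 (craft torch): nickel=1 torch=5
After 10 (consume 1 nickel): torch=5
After 11 (consume 5 torch): (empty)
After 12 (gather 4 gold): gold=4
After 13 (gather 9 gold): gold=13
After 14 (gather 5 bone): bone=5 gold=13
After 15 (consume 12 gold): bone=5 gold=1
After 16 (gather 10 gold): bone=5 gold=11

Answer: bone=5 gold=11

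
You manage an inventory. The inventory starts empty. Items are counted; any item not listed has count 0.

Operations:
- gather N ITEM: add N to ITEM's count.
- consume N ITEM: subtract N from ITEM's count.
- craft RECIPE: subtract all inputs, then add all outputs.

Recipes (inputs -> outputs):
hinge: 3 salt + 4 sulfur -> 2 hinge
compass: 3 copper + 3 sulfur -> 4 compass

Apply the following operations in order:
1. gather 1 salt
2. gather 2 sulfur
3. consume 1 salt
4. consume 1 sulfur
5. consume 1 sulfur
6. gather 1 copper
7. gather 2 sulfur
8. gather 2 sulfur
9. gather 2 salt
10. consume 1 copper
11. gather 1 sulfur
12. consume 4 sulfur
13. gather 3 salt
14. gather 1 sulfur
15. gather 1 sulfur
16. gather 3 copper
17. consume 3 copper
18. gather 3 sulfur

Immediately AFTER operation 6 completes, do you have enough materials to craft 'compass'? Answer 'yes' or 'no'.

After 1 (gather 1 salt): salt=1
After 2 (gather 2 sulfur): salt=1 sulfur=2
After 3 (consume 1 salt): sulfur=2
After 4 (consume 1 sulfur): sulfur=1
After 5 (consume 1 sulfur): (empty)
After 6 (gather 1 copper): copper=1

Answer: no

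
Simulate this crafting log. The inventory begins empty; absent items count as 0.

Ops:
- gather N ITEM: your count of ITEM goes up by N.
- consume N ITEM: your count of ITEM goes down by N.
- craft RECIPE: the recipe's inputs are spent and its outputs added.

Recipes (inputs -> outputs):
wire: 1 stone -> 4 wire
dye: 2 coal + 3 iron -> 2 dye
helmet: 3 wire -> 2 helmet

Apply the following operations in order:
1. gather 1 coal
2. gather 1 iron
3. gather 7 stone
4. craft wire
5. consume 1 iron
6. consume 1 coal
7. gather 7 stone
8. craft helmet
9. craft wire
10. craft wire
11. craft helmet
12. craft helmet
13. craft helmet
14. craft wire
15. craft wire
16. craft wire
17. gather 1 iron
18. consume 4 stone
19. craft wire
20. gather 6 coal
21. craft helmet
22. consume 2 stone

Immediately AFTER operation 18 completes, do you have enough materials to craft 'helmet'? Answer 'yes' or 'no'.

After 1 (gather 1 coal): coal=1
After 2 (gather 1 iron): coal=1 iron=1
After 3 (gather 7 stone): coal=1 iron=1 stone=7
After 4 (craft wire): coal=1 iron=1 stone=6 wire=4
After 5 (consume 1 iron): coal=1 stone=6 wire=4
After 6 (consume 1 coal): stone=6 wire=4
After 7 (gather 7 stone): stone=13 wire=4
After 8 (craft helmet): helmet=2 stone=13 wire=1
After 9 (craft wire): helmet=2 stone=12 wire=5
After 10 (craft wire): helmet=2 stone=11 wire=9
After 11 (craft helmet): helmet=4 stone=11 wire=6
After 12 (craft helmet): helmet=6 stone=11 wire=3
After 13 (craft helmet): helmet=8 stone=11
After 14 (craft wire): helmet=8 stone=10 wire=4
After 15 (craft wire): helmet=8 stone=9 wire=8
After 16 (craft wire): helmet=8 stone=8 wire=12
After 17 (gather 1 iron): helmet=8 iron=1 stone=8 wire=12
After 18 (consume 4 stone): helmet=8 iron=1 stone=4 wire=12

Answer: yes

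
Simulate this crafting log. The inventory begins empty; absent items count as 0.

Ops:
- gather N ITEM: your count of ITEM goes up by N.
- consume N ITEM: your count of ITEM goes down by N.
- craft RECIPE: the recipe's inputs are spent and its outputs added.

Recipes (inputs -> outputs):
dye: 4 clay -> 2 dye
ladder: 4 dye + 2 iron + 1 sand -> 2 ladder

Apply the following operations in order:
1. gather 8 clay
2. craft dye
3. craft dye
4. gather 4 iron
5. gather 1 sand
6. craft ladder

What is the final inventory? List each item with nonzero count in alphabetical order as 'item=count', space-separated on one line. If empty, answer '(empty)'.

After 1 (gather 8 clay): clay=8
After 2 (craft dye): clay=4 dye=2
After 3 (craft dye): dye=4
After 4 (gather 4 iron): dye=4 iron=4
After 5 (gather 1 sand): dye=4 iron=4 sand=1
After 6 (craft ladder): iron=2 ladder=2

Answer: iron=2 ladder=2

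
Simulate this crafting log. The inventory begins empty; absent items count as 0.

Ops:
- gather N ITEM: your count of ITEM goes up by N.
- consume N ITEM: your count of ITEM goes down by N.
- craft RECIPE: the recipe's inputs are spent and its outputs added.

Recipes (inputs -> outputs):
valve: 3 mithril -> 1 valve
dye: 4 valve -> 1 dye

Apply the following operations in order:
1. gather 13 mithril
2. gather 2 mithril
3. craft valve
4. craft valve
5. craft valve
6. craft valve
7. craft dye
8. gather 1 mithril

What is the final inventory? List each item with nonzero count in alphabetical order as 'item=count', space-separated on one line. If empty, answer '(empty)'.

Answer: dye=1 mithril=4

Derivation:
After 1 (gather 13 mithril): mithril=13
After 2 (gather 2 mithril): mithril=15
After 3 (craft valve): mithril=12 valve=1
After 4 (craft valve): mithril=9 valve=2
After 5 (craft valve): mithril=6 valve=3
After 6 (craft valve): mithril=3 valve=4
After 7 (craft dye): dye=1 mithril=3
After 8 (gather 1 mithril): dye=1 mithril=4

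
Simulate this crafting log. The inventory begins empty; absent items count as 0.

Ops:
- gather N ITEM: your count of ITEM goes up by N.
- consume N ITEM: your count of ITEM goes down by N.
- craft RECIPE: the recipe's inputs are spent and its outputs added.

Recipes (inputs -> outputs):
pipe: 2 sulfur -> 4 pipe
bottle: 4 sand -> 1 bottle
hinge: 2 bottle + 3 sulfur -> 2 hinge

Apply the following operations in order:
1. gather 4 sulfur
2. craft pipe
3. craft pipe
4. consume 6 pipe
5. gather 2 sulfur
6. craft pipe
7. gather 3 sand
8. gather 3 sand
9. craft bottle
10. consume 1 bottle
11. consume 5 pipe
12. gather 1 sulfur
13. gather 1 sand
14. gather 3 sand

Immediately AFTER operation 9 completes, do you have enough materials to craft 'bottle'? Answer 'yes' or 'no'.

Answer: no

Derivation:
After 1 (gather 4 sulfur): sulfur=4
After 2 (craft pipe): pipe=4 sulfur=2
After 3 (craft pipe): pipe=8
After 4 (consume 6 pipe): pipe=2
After 5 (gather 2 sulfur): pipe=2 sulfur=2
After 6 (craft pipe): pipe=6
After 7 (gather 3 sand): pipe=6 sand=3
After 8 (gather 3 sand): pipe=6 sand=6
After 9 (craft bottle): bottle=1 pipe=6 sand=2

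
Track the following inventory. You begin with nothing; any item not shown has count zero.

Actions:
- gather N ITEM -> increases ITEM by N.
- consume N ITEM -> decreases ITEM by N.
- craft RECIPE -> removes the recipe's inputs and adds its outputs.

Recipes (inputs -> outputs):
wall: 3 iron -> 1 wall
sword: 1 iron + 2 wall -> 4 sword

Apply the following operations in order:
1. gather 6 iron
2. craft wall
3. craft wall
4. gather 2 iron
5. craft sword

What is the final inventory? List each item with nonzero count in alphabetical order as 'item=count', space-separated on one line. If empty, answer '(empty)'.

Answer: iron=1 sword=4

Derivation:
After 1 (gather 6 iron): iron=6
After 2 (craft wall): iron=3 wall=1
After 3 (craft wall): wall=2
After 4 (gather 2 iron): iron=2 wall=2
After 5 (craft sword): iron=1 sword=4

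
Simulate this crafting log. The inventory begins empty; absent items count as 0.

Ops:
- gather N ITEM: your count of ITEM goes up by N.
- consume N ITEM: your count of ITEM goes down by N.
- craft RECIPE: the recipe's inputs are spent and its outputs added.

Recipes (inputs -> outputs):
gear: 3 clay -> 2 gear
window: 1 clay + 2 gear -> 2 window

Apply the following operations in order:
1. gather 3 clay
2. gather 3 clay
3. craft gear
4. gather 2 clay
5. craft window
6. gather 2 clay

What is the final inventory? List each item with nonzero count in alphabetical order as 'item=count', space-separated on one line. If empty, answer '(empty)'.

After 1 (gather 3 clay): clay=3
After 2 (gather 3 clay): clay=6
After 3 (craft gear): clay=3 gear=2
After 4 (gather 2 clay): clay=5 gear=2
After 5 (craft window): clay=4 window=2
After 6 (gather 2 clay): clay=6 window=2

Answer: clay=6 window=2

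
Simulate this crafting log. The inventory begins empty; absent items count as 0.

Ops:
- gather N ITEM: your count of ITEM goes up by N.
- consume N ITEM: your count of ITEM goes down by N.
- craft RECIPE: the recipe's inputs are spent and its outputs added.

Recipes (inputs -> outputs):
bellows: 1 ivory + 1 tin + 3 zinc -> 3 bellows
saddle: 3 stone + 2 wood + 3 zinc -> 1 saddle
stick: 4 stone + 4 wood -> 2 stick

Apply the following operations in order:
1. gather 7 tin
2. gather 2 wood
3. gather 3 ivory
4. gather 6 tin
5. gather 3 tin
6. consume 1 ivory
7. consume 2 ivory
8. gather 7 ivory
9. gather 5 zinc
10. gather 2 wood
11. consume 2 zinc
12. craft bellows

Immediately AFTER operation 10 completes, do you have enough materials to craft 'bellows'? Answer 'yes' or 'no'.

Answer: yes

Derivation:
After 1 (gather 7 tin): tin=7
After 2 (gather 2 wood): tin=7 wood=2
After 3 (gather 3 ivory): ivory=3 tin=7 wood=2
After 4 (gather 6 tin): ivory=3 tin=13 wood=2
After 5 (gather 3 tin): ivory=3 tin=16 wood=2
After 6 (consume 1 ivory): ivory=2 tin=16 wood=2
After 7 (consume 2 ivory): tin=16 wood=2
After 8 (gather 7 ivory): ivory=7 tin=16 wood=2
After 9 (gather 5 zinc): ivory=7 tin=16 wood=2 zinc=5
After 10 (gather 2 wood): ivory=7 tin=16 wood=4 zinc=5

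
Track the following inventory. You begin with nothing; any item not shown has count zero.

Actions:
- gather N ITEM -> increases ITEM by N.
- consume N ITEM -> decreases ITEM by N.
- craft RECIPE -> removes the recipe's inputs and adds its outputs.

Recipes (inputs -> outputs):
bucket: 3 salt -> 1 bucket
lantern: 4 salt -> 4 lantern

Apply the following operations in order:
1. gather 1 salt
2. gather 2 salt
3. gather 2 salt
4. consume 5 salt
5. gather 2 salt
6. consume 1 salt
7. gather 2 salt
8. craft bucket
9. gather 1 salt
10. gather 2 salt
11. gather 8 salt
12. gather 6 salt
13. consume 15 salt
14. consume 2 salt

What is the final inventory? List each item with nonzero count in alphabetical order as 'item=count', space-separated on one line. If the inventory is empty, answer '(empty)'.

After 1 (gather 1 salt): salt=1
After 2 (gather 2 salt): salt=3
After 3 (gather 2 salt): salt=5
After 4 (consume 5 salt): (empty)
After 5 (gather 2 salt): salt=2
After 6 (consume 1 salt): salt=1
After 7 (gather 2 salt): salt=3
After 8 (craft bucket): bucket=1
After 9 (gather 1 salt): bucket=1 salt=1
After 10 (gather 2 salt): bucket=1 salt=3
After 11 (gather 8 salt): bucket=1 salt=11
After 12 (gather 6 salt): bucket=1 salt=17
After 13 (consume 15 salt): bucket=1 salt=2
After 14 (consume 2 salt): bucket=1

Answer: bucket=1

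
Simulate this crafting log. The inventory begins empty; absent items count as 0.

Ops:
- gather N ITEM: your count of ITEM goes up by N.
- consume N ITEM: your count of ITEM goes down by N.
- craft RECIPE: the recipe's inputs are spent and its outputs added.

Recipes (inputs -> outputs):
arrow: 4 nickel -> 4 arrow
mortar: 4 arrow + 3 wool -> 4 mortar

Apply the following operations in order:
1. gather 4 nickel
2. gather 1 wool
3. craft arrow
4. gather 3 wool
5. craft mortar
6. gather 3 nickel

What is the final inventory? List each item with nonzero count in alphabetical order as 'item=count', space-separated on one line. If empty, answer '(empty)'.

After 1 (gather 4 nickel): nickel=4
After 2 (gather 1 wool): nickel=4 wool=1
After 3 (craft arrow): arrow=4 wool=1
After 4 (gather 3 wool): arrow=4 wool=4
After 5 (craft mortar): mortar=4 wool=1
After 6 (gather 3 nickel): mortar=4 nickel=3 wool=1

Answer: mortar=4 nickel=3 wool=1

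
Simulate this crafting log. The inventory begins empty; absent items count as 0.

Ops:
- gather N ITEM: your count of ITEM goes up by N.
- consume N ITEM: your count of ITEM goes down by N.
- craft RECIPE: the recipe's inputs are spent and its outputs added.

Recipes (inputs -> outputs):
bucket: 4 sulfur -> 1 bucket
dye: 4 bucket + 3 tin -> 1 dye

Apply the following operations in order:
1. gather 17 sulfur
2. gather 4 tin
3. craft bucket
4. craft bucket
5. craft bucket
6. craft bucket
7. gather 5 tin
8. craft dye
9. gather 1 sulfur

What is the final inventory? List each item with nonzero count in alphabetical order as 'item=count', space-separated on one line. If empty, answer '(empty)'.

Answer: dye=1 sulfur=2 tin=6

Derivation:
After 1 (gather 17 sulfur): sulfur=17
After 2 (gather 4 tin): sulfur=17 tin=4
After 3 (craft bucket): bucket=1 sulfur=13 tin=4
After 4 (craft bucket): bucket=2 sulfur=9 tin=4
After 5 (craft bucket): bucket=3 sulfur=5 tin=4
After 6 (craft bucket): bucket=4 sulfur=1 tin=4
After 7 (gather 5 tin): bucket=4 sulfur=1 tin=9
After 8 (craft dye): dye=1 sulfur=1 tin=6
After 9 (gather 1 sulfur): dye=1 sulfur=2 tin=6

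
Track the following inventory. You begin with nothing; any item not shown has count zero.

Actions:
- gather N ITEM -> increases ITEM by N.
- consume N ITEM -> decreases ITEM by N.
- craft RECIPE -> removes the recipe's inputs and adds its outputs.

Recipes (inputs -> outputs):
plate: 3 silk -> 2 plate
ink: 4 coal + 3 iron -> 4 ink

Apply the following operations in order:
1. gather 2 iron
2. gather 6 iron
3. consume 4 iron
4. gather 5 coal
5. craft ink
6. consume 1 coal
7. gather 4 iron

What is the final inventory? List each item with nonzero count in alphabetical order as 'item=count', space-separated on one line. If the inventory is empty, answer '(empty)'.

Answer: ink=4 iron=5

Derivation:
After 1 (gather 2 iron): iron=2
After 2 (gather 6 iron): iron=8
After 3 (consume 4 iron): iron=4
After 4 (gather 5 coal): coal=5 iron=4
After 5 (craft ink): coal=1 ink=4 iron=1
After 6 (consume 1 coal): ink=4 iron=1
After 7 (gather 4 iron): ink=4 iron=5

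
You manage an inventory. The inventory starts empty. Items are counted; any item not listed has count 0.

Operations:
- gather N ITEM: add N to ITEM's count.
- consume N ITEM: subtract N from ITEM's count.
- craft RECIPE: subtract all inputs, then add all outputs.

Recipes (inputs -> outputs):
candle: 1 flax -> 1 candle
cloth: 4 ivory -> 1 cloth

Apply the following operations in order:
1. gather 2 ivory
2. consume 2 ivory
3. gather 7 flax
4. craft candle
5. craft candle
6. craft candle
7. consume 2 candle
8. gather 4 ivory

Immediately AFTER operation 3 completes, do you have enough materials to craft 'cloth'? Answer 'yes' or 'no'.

After 1 (gather 2 ivory): ivory=2
After 2 (consume 2 ivory): (empty)
After 3 (gather 7 flax): flax=7

Answer: no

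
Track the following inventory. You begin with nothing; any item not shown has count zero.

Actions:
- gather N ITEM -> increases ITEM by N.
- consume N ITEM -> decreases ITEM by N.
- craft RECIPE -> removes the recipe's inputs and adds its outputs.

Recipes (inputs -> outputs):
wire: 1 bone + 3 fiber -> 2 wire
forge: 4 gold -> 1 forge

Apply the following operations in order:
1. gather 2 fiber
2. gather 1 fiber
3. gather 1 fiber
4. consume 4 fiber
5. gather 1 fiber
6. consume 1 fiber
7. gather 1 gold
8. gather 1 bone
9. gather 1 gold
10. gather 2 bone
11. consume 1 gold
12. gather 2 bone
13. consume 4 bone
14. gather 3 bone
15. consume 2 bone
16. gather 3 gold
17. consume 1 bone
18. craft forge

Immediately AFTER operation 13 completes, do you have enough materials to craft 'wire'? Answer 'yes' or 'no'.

After 1 (gather 2 fiber): fiber=2
After 2 (gather 1 fiber): fiber=3
After 3 (gather 1 fiber): fiber=4
After 4 (consume 4 fiber): (empty)
After 5 (gather 1 fiber): fiber=1
After 6 (consume 1 fiber): (empty)
After 7 (gather 1 gold): gold=1
After 8 (gather 1 bone): bone=1 gold=1
After 9 (gather 1 gold): bone=1 gold=2
After 10 (gather 2 bone): bone=3 gold=2
After 11 (consume 1 gold): bone=3 gold=1
After 12 (gather 2 bone): bone=5 gold=1
After 13 (consume 4 bone): bone=1 gold=1

Answer: no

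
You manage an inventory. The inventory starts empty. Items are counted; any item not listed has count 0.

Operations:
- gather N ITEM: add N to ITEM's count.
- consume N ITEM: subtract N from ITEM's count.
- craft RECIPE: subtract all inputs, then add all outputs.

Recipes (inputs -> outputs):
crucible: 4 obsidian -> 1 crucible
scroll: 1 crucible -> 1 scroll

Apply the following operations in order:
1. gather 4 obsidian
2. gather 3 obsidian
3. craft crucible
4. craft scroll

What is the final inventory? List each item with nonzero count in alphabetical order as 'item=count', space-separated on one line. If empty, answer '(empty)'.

After 1 (gather 4 obsidian): obsidian=4
After 2 (gather 3 obsidian): obsidian=7
After 3 (craft crucible): crucible=1 obsidian=3
After 4 (craft scroll): obsidian=3 scroll=1

Answer: obsidian=3 scroll=1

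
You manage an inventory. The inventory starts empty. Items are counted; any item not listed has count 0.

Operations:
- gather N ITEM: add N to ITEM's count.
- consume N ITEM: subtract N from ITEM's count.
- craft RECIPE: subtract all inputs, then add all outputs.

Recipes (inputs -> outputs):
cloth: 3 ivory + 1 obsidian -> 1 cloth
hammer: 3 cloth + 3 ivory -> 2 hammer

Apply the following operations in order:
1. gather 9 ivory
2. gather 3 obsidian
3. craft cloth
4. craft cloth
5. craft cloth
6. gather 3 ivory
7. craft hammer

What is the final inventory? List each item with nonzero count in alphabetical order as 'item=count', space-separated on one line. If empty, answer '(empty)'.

Answer: hammer=2

Derivation:
After 1 (gather 9 ivory): ivory=9
After 2 (gather 3 obsidian): ivory=9 obsidian=3
After 3 (craft cloth): cloth=1 ivory=6 obsidian=2
After 4 (craft cloth): cloth=2 ivory=3 obsidian=1
After 5 (craft cloth): cloth=3
After 6 (gather 3 ivory): cloth=3 ivory=3
After 7 (craft hammer): hammer=2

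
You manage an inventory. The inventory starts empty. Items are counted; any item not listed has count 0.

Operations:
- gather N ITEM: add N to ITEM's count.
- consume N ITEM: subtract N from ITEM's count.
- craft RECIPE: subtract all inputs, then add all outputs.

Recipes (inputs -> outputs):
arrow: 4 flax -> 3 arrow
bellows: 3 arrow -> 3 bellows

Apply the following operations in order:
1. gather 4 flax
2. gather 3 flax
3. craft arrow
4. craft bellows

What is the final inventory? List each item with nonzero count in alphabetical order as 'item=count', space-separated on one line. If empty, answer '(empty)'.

After 1 (gather 4 flax): flax=4
After 2 (gather 3 flax): flax=7
After 3 (craft arrow): arrow=3 flax=3
After 4 (craft bellows): bellows=3 flax=3

Answer: bellows=3 flax=3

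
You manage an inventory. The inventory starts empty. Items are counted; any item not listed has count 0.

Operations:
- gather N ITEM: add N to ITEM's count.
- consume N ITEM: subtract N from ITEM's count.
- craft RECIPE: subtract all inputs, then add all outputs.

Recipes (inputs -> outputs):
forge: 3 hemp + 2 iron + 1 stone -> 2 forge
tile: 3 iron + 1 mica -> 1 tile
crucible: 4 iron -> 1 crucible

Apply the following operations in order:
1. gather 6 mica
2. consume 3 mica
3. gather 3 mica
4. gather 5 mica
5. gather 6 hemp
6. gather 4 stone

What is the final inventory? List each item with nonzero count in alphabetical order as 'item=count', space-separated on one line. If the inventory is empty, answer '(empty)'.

After 1 (gather 6 mica): mica=6
After 2 (consume 3 mica): mica=3
After 3 (gather 3 mica): mica=6
After 4 (gather 5 mica): mica=11
After 5 (gather 6 hemp): hemp=6 mica=11
After 6 (gather 4 stone): hemp=6 mica=11 stone=4

Answer: hemp=6 mica=11 stone=4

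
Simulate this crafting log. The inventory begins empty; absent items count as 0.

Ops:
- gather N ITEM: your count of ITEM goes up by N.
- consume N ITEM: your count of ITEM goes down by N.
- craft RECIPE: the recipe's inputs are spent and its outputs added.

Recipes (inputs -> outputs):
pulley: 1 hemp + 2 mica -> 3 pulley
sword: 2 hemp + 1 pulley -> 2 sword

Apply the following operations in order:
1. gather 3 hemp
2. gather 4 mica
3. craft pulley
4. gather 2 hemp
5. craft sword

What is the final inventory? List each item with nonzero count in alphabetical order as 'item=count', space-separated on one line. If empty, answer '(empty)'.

Answer: hemp=2 mica=2 pulley=2 sword=2

Derivation:
After 1 (gather 3 hemp): hemp=3
After 2 (gather 4 mica): hemp=3 mica=4
After 3 (craft pulley): hemp=2 mica=2 pulley=3
After 4 (gather 2 hemp): hemp=4 mica=2 pulley=3
After 5 (craft sword): hemp=2 mica=2 pulley=2 sword=2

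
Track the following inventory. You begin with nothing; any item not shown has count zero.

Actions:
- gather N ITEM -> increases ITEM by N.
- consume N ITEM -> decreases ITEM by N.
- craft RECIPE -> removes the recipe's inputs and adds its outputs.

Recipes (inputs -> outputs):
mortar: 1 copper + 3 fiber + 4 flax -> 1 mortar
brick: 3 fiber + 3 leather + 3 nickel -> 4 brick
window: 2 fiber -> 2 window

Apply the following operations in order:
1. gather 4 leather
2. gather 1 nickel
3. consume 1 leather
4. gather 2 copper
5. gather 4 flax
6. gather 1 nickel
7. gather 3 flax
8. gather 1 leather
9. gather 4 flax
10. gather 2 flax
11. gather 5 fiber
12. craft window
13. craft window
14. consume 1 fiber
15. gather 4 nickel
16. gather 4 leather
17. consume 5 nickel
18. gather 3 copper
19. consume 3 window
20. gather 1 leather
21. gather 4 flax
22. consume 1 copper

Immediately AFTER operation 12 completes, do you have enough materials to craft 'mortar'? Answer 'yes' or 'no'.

Answer: yes

Derivation:
After 1 (gather 4 leather): leather=4
After 2 (gather 1 nickel): leather=4 nickel=1
After 3 (consume 1 leather): leather=3 nickel=1
After 4 (gather 2 copper): copper=2 leather=3 nickel=1
After 5 (gather 4 flax): copper=2 flax=4 leather=3 nickel=1
After 6 (gather 1 nickel): copper=2 flax=4 leather=3 nickel=2
After 7 (gather 3 flax): copper=2 flax=7 leather=3 nickel=2
After 8 (gather 1 leather): copper=2 flax=7 leather=4 nickel=2
After 9 (gather 4 flax): copper=2 flax=11 leather=4 nickel=2
After 10 (gather 2 flax): copper=2 flax=13 leather=4 nickel=2
After 11 (gather 5 fiber): copper=2 fiber=5 flax=13 leather=4 nickel=2
After 12 (craft window): copper=2 fiber=3 flax=13 leather=4 nickel=2 window=2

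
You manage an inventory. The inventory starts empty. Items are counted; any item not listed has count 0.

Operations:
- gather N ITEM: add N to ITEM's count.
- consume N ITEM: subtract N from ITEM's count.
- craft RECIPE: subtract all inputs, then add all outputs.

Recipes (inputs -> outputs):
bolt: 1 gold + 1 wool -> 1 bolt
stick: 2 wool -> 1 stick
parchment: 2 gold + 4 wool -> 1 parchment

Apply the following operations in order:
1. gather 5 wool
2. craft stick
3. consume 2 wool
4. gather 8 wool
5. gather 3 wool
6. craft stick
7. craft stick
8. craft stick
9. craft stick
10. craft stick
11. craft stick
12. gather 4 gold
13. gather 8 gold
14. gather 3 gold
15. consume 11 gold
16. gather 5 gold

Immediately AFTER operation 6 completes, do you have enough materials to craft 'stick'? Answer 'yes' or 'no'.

Answer: yes

Derivation:
After 1 (gather 5 wool): wool=5
After 2 (craft stick): stick=1 wool=3
After 3 (consume 2 wool): stick=1 wool=1
After 4 (gather 8 wool): stick=1 wool=9
After 5 (gather 3 wool): stick=1 wool=12
After 6 (craft stick): stick=2 wool=10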